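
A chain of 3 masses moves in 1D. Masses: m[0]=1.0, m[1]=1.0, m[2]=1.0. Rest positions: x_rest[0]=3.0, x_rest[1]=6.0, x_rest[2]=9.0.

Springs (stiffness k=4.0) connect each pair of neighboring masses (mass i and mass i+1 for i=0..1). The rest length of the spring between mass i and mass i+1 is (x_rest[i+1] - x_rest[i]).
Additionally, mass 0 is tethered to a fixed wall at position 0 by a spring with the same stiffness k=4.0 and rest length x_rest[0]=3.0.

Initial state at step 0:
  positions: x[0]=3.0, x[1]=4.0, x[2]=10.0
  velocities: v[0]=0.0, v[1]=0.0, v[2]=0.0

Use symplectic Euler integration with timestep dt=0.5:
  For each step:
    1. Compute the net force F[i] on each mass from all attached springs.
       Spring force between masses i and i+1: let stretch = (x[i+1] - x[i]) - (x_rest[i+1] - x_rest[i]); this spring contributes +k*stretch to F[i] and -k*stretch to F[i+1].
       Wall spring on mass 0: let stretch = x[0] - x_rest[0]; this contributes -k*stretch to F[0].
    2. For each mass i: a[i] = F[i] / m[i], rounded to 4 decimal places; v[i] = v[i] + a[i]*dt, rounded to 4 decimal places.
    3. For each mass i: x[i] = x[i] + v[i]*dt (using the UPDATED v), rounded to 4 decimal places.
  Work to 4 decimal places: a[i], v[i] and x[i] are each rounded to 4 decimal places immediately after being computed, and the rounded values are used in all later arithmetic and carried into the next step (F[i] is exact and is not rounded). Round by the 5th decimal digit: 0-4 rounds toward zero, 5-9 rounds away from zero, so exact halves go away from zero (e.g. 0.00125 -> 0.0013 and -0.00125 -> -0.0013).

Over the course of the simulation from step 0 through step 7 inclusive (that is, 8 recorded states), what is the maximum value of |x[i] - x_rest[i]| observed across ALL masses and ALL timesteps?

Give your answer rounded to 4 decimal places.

Step 0: x=[3.0000 4.0000 10.0000] v=[0.0000 0.0000 0.0000]
Step 1: x=[1.0000 9.0000 7.0000] v=[-4.0000 10.0000 -6.0000]
Step 2: x=[6.0000 4.0000 9.0000] v=[10.0000 -10.0000 4.0000]
Step 3: x=[3.0000 6.0000 9.0000] v=[-6.0000 4.0000 0.0000]
Step 4: x=[0.0000 8.0000 9.0000] v=[-6.0000 4.0000 0.0000]
Step 5: x=[5.0000 3.0000 11.0000] v=[10.0000 -10.0000 4.0000]
Step 6: x=[3.0000 8.0000 8.0000] v=[-4.0000 10.0000 -6.0000]
Step 7: x=[3.0000 8.0000 8.0000] v=[0.0000 0.0000 0.0000]
Max displacement = 3.0000

Answer: 3.0000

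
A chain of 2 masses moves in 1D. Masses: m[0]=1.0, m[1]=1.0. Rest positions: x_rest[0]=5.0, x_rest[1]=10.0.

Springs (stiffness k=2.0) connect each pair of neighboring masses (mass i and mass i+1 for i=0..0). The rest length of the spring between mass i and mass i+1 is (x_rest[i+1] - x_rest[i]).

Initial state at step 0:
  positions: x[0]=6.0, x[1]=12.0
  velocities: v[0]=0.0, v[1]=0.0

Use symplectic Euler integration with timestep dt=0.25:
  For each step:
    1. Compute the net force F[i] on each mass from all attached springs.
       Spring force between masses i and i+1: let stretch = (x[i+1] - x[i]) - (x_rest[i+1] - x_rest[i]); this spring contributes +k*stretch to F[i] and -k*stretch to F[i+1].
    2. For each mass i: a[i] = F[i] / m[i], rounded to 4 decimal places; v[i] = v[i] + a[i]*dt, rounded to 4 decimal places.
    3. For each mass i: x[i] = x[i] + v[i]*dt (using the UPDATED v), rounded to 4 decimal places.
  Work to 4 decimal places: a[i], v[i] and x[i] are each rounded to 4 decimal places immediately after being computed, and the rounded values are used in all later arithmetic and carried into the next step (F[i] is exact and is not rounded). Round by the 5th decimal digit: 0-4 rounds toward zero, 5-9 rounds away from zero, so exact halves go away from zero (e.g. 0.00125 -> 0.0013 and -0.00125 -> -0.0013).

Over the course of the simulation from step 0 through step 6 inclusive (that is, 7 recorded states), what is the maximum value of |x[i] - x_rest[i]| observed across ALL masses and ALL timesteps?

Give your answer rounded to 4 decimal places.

Answer: 2.0113

Derivation:
Step 0: x=[6.0000 12.0000] v=[0.0000 0.0000]
Step 1: x=[6.1250 11.8750] v=[0.5000 -0.5000]
Step 2: x=[6.3438 11.6563] v=[0.8750 -0.8750]
Step 3: x=[6.6016 11.3985] v=[1.0313 -1.0313]
Step 4: x=[6.8341 11.1661] v=[0.9298 -0.9298]
Step 5: x=[6.9831 11.0172] v=[0.5958 -0.5958]
Step 6: x=[7.0113 10.9890] v=[0.1129 -0.1129]
Max displacement = 2.0113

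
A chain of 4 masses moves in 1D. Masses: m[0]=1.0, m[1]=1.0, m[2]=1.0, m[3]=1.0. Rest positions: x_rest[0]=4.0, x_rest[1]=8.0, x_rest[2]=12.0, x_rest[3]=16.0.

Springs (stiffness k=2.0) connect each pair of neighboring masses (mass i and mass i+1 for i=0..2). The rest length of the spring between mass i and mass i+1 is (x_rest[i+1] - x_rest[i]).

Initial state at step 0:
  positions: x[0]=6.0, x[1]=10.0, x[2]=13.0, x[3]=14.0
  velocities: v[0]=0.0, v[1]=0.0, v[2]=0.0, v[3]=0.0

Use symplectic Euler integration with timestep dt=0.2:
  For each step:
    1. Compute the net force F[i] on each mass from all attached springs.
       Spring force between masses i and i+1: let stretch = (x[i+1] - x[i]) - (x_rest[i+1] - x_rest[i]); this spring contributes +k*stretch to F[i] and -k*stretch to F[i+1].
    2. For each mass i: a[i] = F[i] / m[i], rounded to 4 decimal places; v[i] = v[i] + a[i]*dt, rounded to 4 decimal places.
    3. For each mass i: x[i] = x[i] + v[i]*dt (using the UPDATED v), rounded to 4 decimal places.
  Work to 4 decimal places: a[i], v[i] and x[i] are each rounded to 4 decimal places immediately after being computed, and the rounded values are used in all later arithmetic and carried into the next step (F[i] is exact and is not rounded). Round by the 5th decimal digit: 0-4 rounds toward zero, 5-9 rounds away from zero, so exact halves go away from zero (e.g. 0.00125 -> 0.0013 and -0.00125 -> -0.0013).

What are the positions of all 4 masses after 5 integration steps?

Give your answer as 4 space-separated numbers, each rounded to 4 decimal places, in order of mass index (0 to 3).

Step 0: x=[6.0000 10.0000 13.0000 14.0000] v=[0.0000 0.0000 0.0000 0.0000]
Step 1: x=[6.0000 9.9200 12.8400 14.2400] v=[0.0000 -0.4000 -0.8000 1.2000]
Step 2: x=[5.9936 9.7600 12.5584 14.6880] v=[-0.0320 -0.8000 -1.4080 2.2400]
Step 3: x=[5.9685 9.5226 12.2233 15.2856] v=[-0.1254 -1.1872 -1.6755 2.9882]
Step 4: x=[5.9077 9.2169 11.9171 15.9583] v=[-0.3038 -1.5286 -1.5309 3.3633]
Step 5: x=[5.7917 8.8625 11.7182 16.6277] v=[-0.5801 -1.7722 -0.9945 3.3468]

Answer: 5.7917 8.8625 11.7182 16.6277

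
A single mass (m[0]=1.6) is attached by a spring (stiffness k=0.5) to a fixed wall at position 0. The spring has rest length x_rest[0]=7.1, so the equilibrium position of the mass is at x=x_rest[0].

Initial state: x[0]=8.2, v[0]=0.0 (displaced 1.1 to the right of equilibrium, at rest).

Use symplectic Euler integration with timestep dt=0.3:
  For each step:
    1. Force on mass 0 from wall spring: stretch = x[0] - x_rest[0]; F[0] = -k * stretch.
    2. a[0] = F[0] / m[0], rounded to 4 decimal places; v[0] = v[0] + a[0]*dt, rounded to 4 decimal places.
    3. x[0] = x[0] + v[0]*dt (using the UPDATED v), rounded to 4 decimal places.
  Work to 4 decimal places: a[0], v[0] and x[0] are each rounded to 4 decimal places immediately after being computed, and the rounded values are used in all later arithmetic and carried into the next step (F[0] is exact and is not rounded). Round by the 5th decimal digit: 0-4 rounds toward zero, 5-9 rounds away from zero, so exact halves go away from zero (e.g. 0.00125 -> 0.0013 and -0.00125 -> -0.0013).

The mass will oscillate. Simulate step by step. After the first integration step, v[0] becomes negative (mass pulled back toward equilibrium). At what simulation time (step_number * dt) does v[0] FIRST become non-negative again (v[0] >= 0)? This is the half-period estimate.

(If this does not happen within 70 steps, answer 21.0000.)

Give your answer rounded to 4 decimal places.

Answer: 5.7000

Derivation:
Step 0: x=[8.2000] v=[0.0000]
Step 1: x=[8.1691] v=[-0.1031]
Step 2: x=[8.1081] v=[-0.2033]
Step 3: x=[8.0188] v=[-0.2978]
Step 4: x=[7.9036] v=[-0.3839]
Step 5: x=[7.7658] v=[-0.4592]
Step 6: x=[7.6093] v=[-0.5216]
Step 7: x=[7.4385] v=[-0.5694]
Step 8: x=[7.2582] v=[-0.6011]
Step 9: x=[7.0734] v=[-0.6159]
Step 10: x=[6.8894] v=[-0.6134]
Step 11: x=[6.7113] v=[-0.5937]
Step 12: x=[6.5441] v=[-0.5573]
Step 13: x=[6.3925] v=[-0.5052]
Step 14: x=[6.2608] v=[-0.4389]
Step 15: x=[6.1527] v=[-0.3602]
Step 16: x=[6.0713] v=[-0.2714]
Step 17: x=[6.0188] v=[-0.1750]
Step 18: x=[5.9967] v=[-0.0736]
Step 19: x=[6.0056] v=[0.0298]
First v>=0 after going negative at step 19, time=5.7000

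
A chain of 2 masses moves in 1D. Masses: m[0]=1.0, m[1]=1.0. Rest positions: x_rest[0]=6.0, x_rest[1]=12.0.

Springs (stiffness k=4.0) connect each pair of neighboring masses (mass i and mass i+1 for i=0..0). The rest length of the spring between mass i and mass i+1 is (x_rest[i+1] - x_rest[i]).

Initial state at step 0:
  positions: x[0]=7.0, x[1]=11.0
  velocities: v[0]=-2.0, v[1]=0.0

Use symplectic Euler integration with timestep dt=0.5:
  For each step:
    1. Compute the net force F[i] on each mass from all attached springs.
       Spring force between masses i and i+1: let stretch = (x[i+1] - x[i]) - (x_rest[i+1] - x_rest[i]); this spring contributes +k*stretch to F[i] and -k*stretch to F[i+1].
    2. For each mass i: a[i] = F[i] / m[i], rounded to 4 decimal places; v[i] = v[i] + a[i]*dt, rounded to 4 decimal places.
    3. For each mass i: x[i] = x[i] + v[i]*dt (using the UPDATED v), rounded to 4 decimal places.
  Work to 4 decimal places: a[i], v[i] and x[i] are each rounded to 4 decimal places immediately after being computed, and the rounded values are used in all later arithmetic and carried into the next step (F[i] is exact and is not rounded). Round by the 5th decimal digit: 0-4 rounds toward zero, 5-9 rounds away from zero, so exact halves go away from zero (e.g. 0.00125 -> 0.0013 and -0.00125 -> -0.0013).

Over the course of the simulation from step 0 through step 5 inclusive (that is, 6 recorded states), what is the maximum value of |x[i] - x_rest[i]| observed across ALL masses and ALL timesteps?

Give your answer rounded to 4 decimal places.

Answer: 4.0000

Derivation:
Step 0: x=[7.0000 11.0000] v=[-2.0000 0.0000]
Step 1: x=[4.0000 13.0000] v=[-6.0000 4.0000]
Step 2: x=[4.0000 12.0000] v=[0.0000 -2.0000]
Step 3: x=[6.0000 9.0000] v=[4.0000 -6.0000]
Step 4: x=[5.0000 9.0000] v=[-2.0000 0.0000]
Step 5: x=[2.0000 11.0000] v=[-6.0000 4.0000]
Max displacement = 4.0000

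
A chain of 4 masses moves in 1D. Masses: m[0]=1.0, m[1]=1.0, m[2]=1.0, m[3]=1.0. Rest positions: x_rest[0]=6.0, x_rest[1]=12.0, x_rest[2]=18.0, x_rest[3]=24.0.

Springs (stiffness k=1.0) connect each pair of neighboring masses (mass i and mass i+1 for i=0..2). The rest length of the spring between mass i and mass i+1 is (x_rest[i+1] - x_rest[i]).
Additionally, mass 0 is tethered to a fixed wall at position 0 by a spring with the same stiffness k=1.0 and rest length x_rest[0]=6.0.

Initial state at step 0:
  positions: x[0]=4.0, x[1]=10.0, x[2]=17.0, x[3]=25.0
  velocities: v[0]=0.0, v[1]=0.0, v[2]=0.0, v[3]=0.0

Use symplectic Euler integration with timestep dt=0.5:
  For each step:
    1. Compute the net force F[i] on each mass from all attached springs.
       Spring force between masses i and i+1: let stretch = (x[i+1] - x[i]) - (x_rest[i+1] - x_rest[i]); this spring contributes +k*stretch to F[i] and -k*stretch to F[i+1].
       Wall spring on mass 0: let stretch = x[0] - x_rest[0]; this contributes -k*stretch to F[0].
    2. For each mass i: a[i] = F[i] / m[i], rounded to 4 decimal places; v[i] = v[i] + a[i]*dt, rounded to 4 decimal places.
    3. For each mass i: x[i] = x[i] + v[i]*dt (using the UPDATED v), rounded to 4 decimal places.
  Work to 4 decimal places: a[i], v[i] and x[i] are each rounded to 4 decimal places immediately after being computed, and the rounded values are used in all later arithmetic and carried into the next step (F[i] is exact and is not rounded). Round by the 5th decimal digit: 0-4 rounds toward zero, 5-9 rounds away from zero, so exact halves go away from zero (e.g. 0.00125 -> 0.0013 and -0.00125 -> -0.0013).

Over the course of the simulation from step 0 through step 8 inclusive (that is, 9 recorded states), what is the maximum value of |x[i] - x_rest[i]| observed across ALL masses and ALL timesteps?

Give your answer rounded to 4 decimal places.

Step 0: x=[4.0000 10.0000 17.0000 25.0000] v=[0.0000 0.0000 0.0000 0.0000]
Step 1: x=[4.5000 10.2500 17.2500 24.5000] v=[1.0000 0.5000 0.5000 -1.0000]
Step 2: x=[5.3125 10.8125 17.5625 23.6875] v=[1.6250 1.1250 0.6250 -1.6250]
Step 3: x=[6.1719 11.6875 17.7188 22.8438] v=[1.7188 1.7500 0.3125 -1.6875]
Step 4: x=[6.8673 12.6915 17.6485 22.2188] v=[1.3907 2.0079 -0.1407 -1.2500]
Step 5: x=[7.3019 13.4787 17.4815 21.9512] v=[0.8692 1.5743 -0.3341 -0.5352]
Step 6: x=[7.4553 13.7224 17.4312 22.0662] v=[0.3067 0.4873 -0.1007 0.2300]
Step 7: x=[7.3116 13.3265 17.6124 22.5225] v=[-0.2874 -0.7919 0.3624 0.9125]
Step 8: x=[6.8437 12.4983 17.9497 23.2513] v=[-0.9358 -1.6564 0.6745 1.4575]
Max displacement = 2.0488

Answer: 2.0488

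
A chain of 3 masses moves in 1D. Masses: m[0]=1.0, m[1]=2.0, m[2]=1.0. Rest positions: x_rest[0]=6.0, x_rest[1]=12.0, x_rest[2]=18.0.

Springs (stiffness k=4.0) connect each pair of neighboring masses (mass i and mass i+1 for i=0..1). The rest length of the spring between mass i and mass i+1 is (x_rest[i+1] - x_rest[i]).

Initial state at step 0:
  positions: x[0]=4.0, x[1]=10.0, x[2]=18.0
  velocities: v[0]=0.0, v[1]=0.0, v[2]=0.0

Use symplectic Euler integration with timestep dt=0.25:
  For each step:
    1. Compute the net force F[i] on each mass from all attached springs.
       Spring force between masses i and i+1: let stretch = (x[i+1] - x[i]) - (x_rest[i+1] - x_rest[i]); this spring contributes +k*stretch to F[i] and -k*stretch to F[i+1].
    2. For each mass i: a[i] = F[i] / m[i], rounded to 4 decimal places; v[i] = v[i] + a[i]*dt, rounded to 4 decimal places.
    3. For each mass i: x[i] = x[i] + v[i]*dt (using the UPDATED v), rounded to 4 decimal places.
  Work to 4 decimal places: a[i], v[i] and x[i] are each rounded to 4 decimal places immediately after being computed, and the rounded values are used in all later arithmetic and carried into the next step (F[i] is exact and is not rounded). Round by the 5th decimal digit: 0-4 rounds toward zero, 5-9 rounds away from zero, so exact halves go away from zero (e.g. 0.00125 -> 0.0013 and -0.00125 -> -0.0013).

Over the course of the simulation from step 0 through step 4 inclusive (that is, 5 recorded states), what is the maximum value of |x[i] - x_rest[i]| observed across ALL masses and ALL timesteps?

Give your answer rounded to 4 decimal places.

Answer: 2.6992

Derivation:
Step 0: x=[4.0000 10.0000 18.0000] v=[0.0000 0.0000 0.0000]
Step 1: x=[4.0000 10.2500 17.5000] v=[0.0000 1.0000 -2.0000]
Step 2: x=[4.0625 10.6250 16.6875] v=[0.2500 1.5000 -3.2500]
Step 3: x=[4.2656 10.9375 15.8594] v=[0.8125 1.2500 -3.3125]
Step 4: x=[4.6367 11.0313 15.3008] v=[1.4844 0.3750 -2.2344]
Max displacement = 2.6992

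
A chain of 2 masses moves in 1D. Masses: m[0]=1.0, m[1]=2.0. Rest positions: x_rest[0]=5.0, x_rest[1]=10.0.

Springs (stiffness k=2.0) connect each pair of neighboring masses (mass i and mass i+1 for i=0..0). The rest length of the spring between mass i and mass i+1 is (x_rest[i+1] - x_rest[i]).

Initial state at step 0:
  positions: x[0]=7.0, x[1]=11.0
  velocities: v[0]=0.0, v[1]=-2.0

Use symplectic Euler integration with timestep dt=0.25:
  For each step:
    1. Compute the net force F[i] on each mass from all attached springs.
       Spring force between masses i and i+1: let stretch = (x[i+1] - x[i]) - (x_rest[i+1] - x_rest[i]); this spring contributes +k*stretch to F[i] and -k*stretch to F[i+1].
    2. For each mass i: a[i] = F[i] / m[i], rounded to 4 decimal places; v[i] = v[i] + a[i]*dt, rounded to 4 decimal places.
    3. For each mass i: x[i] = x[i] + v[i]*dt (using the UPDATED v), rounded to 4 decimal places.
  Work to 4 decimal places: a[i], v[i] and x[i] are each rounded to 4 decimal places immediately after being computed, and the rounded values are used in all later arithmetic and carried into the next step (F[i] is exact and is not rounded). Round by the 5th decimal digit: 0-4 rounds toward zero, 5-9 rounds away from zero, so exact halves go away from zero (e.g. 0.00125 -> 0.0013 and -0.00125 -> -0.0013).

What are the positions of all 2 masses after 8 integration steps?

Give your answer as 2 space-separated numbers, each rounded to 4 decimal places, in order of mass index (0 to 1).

Step 0: x=[7.0000 11.0000] v=[0.0000 -2.0000]
Step 1: x=[6.8750 10.5625] v=[-0.5000 -1.7500]
Step 2: x=[6.5859 10.2070] v=[-1.1563 -1.4219]
Step 3: x=[6.1245 9.9377] v=[-1.8458 -1.0772]
Step 4: x=[5.5147 9.7426] v=[-2.4392 -0.7805]
Step 5: x=[4.8084 9.5957] v=[-2.8253 -0.5875]
Step 6: x=[4.0755 9.4621] v=[-2.9317 -0.5343]
Step 7: x=[3.3909 9.3044] v=[-2.7384 -0.6310]
Step 8: x=[2.8205 9.0896] v=[-2.2817 -0.8594]

Answer: 2.8205 9.0896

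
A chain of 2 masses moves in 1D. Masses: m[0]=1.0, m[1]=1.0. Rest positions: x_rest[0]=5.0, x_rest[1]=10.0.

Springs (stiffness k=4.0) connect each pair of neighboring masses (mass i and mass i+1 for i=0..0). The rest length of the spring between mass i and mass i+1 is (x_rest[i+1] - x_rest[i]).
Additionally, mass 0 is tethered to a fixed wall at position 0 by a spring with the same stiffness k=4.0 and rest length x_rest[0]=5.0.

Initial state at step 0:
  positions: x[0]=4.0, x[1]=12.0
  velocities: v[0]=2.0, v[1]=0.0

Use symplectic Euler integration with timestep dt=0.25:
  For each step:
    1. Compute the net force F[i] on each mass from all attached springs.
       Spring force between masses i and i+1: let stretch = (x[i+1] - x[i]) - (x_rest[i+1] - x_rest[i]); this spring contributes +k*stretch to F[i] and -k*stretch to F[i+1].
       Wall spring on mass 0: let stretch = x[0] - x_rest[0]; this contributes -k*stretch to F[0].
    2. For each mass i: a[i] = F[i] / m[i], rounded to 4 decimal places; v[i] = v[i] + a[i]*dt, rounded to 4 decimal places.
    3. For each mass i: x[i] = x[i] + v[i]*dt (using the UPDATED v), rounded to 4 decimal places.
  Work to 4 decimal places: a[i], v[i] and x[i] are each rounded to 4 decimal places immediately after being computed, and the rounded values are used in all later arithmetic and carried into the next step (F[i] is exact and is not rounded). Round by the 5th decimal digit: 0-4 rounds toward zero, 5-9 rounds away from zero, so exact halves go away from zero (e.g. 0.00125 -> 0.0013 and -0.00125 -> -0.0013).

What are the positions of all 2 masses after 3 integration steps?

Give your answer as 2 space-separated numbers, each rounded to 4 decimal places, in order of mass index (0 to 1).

Answer: 7.6719 9.8125

Derivation:
Step 0: x=[4.0000 12.0000] v=[2.0000 0.0000]
Step 1: x=[5.5000 11.2500] v=[6.0000 -3.0000]
Step 2: x=[7.0625 10.3125] v=[6.2500 -3.7500]
Step 3: x=[7.6719 9.8125] v=[2.4375 -2.0000]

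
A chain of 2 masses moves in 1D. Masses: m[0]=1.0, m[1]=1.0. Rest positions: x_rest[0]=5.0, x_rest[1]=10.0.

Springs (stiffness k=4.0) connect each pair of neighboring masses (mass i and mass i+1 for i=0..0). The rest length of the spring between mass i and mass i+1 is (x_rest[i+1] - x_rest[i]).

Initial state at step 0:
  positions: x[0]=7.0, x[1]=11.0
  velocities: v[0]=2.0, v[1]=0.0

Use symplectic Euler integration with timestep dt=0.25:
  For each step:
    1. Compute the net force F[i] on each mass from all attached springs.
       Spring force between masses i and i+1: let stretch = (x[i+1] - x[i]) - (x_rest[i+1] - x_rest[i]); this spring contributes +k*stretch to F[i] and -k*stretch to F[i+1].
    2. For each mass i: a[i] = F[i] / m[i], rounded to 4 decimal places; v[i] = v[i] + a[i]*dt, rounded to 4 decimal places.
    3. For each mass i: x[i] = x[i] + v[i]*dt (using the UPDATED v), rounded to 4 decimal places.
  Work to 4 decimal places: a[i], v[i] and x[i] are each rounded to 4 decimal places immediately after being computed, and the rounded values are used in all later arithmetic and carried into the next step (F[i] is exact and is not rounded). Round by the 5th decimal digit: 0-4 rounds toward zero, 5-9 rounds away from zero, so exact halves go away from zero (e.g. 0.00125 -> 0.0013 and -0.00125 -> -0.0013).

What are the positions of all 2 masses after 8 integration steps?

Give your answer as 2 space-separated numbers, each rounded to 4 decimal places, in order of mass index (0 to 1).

Answer: 8.8478 13.1525

Derivation:
Step 0: x=[7.0000 11.0000] v=[2.0000 0.0000]
Step 1: x=[7.2500 11.2500] v=[1.0000 1.0000]
Step 2: x=[7.2500 11.7500] v=[0.0000 2.0000]
Step 3: x=[7.1250 12.3750] v=[-0.5000 2.5000]
Step 4: x=[7.0625 12.9375] v=[-0.2500 2.2500]
Step 5: x=[7.2188 13.2813] v=[0.6250 1.3750]
Step 6: x=[7.6407 13.3594] v=[1.6875 0.3125]
Step 7: x=[8.2423 13.2579] v=[2.4062 -0.4062]
Step 8: x=[8.8478 13.1525] v=[2.4218 -0.4218]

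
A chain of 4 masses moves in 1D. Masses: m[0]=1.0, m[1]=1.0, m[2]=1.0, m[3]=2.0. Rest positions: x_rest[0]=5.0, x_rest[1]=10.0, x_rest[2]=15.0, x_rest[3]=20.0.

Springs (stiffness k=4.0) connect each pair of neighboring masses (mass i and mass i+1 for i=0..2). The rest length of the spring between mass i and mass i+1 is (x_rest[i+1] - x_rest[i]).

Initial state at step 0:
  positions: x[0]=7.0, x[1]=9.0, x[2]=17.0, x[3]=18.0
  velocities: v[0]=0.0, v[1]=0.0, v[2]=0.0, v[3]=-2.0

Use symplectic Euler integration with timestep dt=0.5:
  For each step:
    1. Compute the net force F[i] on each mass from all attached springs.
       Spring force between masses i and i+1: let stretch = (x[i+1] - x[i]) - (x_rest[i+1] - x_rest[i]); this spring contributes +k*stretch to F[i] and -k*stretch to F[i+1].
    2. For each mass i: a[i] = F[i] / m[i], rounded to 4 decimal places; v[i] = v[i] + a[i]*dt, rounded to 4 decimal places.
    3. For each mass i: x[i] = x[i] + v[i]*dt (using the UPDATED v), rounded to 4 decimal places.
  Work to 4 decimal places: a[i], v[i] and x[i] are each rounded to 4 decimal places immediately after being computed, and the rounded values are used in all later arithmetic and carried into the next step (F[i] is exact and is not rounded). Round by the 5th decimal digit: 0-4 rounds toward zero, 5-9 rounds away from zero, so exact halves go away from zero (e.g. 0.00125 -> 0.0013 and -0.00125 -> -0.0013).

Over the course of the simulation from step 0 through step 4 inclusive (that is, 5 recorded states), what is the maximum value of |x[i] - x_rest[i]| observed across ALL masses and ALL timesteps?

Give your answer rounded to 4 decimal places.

Answer: 5.0000

Derivation:
Step 0: x=[7.0000 9.0000 17.0000 18.0000] v=[0.0000 0.0000 0.0000 -2.0000]
Step 1: x=[4.0000 15.0000 10.0000 19.0000] v=[-6.0000 12.0000 -14.0000 2.0000]
Step 2: x=[7.0000 5.0000 17.0000 18.0000] v=[6.0000 -20.0000 14.0000 -2.0000]
Step 3: x=[3.0000 9.0000 13.0000 19.0000] v=[-8.0000 8.0000 -8.0000 2.0000]
Step 4: x=[0.0000 11.0000 11.0000 19.5000] v=[-6.0000 4.0000 -4.0000 1.0000]
Max displacement = 5.0000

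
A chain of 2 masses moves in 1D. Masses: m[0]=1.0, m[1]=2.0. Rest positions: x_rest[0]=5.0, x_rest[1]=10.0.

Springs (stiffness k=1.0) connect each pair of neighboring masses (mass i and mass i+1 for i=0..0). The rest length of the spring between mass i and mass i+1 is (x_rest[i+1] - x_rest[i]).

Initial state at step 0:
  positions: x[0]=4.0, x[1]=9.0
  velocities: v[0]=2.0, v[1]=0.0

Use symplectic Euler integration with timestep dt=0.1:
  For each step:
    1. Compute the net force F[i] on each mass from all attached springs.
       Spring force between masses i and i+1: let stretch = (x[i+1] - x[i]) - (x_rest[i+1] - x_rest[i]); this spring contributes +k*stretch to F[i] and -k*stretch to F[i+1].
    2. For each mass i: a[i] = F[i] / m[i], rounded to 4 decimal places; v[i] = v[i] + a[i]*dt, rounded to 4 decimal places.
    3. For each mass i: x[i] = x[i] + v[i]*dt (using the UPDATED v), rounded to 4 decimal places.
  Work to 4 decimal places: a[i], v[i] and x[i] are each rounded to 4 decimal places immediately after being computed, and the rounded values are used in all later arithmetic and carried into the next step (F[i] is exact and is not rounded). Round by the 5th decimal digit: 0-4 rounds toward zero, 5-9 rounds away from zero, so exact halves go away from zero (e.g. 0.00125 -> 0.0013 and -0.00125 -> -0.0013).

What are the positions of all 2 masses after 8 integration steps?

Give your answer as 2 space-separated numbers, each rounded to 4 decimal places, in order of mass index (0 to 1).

Step 0: x=[4.0000 9.0000] v=[2.0000 0.0000]
Step 1: x=[4.2000 9.0000] v=[2.0000 0.0000]
Step 2: x=[4.3980 9.0010] v=[1.9800 0.0100]
Step 3: x=[4.5920 9.0040] v=[1.9403 0.0299]
Step 4: x=[4.7802 9.0099] v=[1.8815 0.0593]
Step 5: x=[4.9607 9.0197] v=[1.8045 0.0978]
Step 6: x=[5.1317 9.0342] v=[1.7104 0.1449]
Step 7: x=[5.2918 9.0542] v=[1.6007 0.1998]
Step 8: x=[5.4395 9.0804] v=[1.4769 0.2617]

Answer: 5.4395 9.0804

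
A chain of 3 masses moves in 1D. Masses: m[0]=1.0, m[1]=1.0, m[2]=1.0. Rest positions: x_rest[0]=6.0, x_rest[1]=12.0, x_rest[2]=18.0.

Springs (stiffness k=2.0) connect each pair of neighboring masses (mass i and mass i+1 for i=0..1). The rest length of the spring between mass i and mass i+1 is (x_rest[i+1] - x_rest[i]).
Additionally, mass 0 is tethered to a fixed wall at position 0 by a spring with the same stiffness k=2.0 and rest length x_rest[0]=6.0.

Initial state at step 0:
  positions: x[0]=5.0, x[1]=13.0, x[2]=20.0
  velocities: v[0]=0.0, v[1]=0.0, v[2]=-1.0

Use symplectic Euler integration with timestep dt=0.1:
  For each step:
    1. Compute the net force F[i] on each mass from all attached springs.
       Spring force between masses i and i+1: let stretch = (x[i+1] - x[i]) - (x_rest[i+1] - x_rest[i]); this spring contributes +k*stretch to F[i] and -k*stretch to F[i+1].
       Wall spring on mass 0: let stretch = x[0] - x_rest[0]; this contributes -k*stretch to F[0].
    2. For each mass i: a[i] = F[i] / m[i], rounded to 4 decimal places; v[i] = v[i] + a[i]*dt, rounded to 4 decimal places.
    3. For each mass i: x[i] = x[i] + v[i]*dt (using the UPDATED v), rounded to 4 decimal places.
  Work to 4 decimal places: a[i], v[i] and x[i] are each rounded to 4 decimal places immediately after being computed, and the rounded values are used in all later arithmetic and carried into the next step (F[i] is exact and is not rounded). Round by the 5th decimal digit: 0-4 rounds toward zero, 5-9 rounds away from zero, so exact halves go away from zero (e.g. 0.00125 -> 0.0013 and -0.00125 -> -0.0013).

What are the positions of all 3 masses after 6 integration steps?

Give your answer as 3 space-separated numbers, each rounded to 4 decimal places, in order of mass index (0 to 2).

Step 0: x=[5.0000 13.0000 20.0000] v=[0.0000 0.0000 -1.0000]
Step 1: x=[5.0600 12.9800 19.8800] v=[0.6000 -0.2000 -1.2000]
Step 2: x=[5.1772 12.9396 19.7420] v=[1.1720 -0.4040 -1.3800]
Step 3: x=[5.3461 12.8800 19.5880] v=[1.6890 -0.5960 -1.5405]
Step 4: x=[5.5588 12.8039 19.4198] v=[2.1266 -0.7612 -1.6821]
Step 5: x=[5.8052 12.7152 19.2393] v=[2.4639 -0.8870 -1.8053]
Step 6: x=[6.0737 12.6188 19.0483] v=[2.6849 -0.9642 -1.9101]

Answer: 6.0737 12.6188 19.0483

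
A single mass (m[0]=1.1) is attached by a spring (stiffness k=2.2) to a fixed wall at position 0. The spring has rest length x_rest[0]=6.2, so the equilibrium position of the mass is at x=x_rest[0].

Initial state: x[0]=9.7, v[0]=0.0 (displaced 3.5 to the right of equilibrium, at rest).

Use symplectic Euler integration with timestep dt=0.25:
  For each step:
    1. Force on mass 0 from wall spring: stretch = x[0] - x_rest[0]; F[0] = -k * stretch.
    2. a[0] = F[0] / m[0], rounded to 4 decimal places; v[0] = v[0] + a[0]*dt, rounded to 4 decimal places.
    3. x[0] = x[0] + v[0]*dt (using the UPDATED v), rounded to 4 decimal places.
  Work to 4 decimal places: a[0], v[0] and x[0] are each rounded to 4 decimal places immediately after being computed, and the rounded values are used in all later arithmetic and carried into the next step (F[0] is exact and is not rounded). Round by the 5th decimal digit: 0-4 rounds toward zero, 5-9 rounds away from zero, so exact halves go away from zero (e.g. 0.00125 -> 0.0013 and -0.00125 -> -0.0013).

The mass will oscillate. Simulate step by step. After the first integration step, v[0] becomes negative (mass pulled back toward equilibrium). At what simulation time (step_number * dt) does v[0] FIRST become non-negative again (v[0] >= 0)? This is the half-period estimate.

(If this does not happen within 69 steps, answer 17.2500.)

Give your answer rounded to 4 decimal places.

Step 0: x=[9.7000] v=[0.0000]
Step 1: x=[9.2625] v=[-1.7500]
Step 2: x=[8.4422] v=[-3.2813]
Step 3: x=[7.3416] v=[-4.4024]
Step 4: x=[6.0983] v=[-4.9732]
Step 5: x=[4.8677] v=[-4.9224]
Step 6: x=[3.8036] v=[-4.2563]
Step 7: x=[3.0391] v=[-3.0581]
Step 8: x=[2.6697] v=[-1.4777]
Step 9: x=[2.7416] v=[0.2875]
First v>=0 after going negative at step 9, time=2.2500

Answer: 2.2500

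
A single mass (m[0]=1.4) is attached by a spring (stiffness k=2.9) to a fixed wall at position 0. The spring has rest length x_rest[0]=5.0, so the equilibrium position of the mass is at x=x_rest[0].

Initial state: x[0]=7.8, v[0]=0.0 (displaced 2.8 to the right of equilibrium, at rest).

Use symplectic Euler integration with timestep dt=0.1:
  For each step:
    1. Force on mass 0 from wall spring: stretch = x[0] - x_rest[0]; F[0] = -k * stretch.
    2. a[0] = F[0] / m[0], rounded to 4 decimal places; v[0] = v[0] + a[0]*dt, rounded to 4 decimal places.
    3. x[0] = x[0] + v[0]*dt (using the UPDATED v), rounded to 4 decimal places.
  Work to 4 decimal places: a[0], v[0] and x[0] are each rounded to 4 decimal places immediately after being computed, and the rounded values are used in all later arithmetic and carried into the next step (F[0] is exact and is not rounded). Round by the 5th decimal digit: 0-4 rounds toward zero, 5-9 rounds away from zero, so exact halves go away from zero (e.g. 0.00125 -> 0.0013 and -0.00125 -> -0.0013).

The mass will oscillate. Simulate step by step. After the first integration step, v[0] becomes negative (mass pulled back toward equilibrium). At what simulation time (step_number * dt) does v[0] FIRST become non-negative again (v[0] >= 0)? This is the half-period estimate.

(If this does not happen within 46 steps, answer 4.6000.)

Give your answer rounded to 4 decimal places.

Answer: 2.2000

Derivation:
Step 0: x=[7.8000] v=[0.0000]
Step 1: x=[7.7420] v=[-0.5800]
Step 2: x=[7.6272] v=[-1.1480]
Step 3: x=[7.4580] v=[-1.6922]
Step 4: x=[7.2379] v=[-2.2014]
Step 5: x=[6.9714] v=[-2.6650]
Step 6: x=[6.6641] v=[-3.0734]
Step 7: x=[6.3223] v=[-3.4181]
Step 8: x=[5.9531] v=[-3.6920]
Step 9: x=[5.5642] v=[-3.8894]
Step 10: x=[5.1636] v=[-4.0063]
Step 11: x=[4.7596] v=[-4.0402]
Step 12: x=[4.3606] v=[-3.9904]
Step 13: x=[3.9748] v=[-3.8580]
Step 14: x=[3.6102] v=[-3.6456]
Step 15: x=[3.2744] v=[-3.3577]
Step 16: x=[2.9744] v=[-3.0003]
Step 17: x=[2.7163] v=[-2.5807]
Step 18: x=[2.5055] v=[-2.1077]
Step 19: x=[2.3464] v=[-1.5910]
Step 20: x=[2.2423] v=[-1.0413]
Step 21: x=[2.1953] v=[-0.4701]
Step 22: x=[2.2064] v=[0.1109]
First v>=0 after going negative at step 22, time=2.2000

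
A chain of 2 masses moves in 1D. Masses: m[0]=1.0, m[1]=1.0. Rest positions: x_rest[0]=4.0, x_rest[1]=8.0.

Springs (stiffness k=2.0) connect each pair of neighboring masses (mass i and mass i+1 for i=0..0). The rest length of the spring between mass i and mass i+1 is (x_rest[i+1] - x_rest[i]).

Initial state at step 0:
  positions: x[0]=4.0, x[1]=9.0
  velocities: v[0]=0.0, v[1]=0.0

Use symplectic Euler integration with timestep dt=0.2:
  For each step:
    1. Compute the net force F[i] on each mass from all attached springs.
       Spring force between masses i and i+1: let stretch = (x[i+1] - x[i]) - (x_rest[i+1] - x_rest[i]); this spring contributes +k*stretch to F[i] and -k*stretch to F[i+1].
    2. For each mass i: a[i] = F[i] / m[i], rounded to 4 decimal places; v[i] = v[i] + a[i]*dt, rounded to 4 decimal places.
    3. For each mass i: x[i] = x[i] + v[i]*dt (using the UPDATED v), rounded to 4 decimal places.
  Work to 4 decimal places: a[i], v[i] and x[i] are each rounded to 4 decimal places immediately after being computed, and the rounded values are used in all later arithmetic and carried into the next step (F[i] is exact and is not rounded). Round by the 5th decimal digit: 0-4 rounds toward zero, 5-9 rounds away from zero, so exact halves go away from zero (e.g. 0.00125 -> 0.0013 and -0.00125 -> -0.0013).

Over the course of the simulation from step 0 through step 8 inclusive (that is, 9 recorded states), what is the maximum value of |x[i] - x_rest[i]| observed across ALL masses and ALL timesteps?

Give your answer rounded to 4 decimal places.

Step 0: x=[4.0000 9.0000] v=[0.0000 0.0000]
Step 1: x=[4.0800 8.9200] v=[0.4000 -0.4000]
Step 2: x=[4.2272 8.7728] v=[0.7360 -0.7360]
Step 3: x=[4.4180 8.5820] v=[0.9542 -0.9542]
Step 4: x=[4.6220 8.3780] v=[1.0198 -1.0198]
Step 5: x=[4.8064 8.1936] v=[0.9222 -0.9222]
Step 6: x=[4.9418 8.0582] v=[0.6771 -0.6771]
Step 7: x=[5.0065 7.9935] v=[0.3237 -0.3237]
Step 8: x=[4.9902 8.0098] v=[-0.0815 0.0815]
Max displacement = 1.0065

Answer: 1.0065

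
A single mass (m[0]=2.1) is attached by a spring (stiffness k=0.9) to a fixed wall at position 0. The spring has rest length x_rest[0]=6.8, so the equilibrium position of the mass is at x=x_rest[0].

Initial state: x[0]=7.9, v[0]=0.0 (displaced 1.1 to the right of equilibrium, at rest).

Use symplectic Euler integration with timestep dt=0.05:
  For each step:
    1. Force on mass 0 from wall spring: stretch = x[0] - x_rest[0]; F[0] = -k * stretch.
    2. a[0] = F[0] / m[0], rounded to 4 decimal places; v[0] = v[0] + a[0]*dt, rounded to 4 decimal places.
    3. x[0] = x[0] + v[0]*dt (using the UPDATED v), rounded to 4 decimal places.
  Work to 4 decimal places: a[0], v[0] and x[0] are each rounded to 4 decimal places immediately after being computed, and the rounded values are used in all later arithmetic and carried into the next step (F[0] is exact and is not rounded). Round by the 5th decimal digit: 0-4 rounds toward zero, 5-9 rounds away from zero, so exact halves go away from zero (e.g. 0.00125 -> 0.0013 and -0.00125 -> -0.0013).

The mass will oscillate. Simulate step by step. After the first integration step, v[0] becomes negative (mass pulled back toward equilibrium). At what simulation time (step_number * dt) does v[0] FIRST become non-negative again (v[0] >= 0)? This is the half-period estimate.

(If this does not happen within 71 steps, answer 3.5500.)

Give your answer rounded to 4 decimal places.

Answer: 3.5500

Derivation:
Step 0: x=[7.9000] v=[0.0000]
Step 1: x=[7.8988] v=[-0.0236]
Step 2: x=[7.8964] v=[-0.0471]
Step 3: x=[7.8929] v=[-0.0706]
Step 4: x=[7.8882] v=[-0.0940]
Step 5: x=[7.8823] v=[-0.1173]
Step 6: x=[7.8753] v=[-0.1405]
Step 7: x=[7.8671] v=[-0.1635]
Step 8: x=[7.8578] v=[-0.1864]
Step 9: x=[7.8473] v=[-0.2091]
Step 10: x=[7.8357] v=[-0.2315]
Step 11: x=[7.8230] v=[-0.2537]
Step 12: x=[7.8092] v=[-0.2756]
Step 13: x=[7.7943] v=[-0.2972]
Step 14: x=[7.7784] v=[-0.3185]
Step 15: x=[7.7614] v=[-0.3395]
Step 16: x=[7.7434] v=[-0.3601]
Step 17: x=[7.7244] v=[-0.3803]
Step 18: x=[7.7044] v=[-0.4001]
Step 19: x=[7.6834] v=[-0.4195]
Step 20: x=[7.6615] v=[-0.4384]
Step 21: x=[7.6387] v=[-0.4569]
Step 22: x=[7.6150] v=[-0.4749]
Step 23: x=[7.5904] v=[-0.4924]
Step 24: x=[7.5649] v=[-0.5093]
Step 25: x=[7.5386] v=[-0.5257]
Step 26: x=[7.5115] v=[-0.5415]
Step 27: x=[7.4837] v=[-0.5567]
Step 28: x=[7.4551] v=[-0.5714]
Step 29: x=[7.4258] v=[-0.5854]
Step 30: x=[7.3959] v=[-0.5988]
Step 31: x=[7.3653] v=[-0.6116]
Step 32: x=[7.3341] v=[-0.6237]
Step 33: x=[7.3023] v=[-0.6351]
Step 34: x=[7.2700] v=[-0.6459]
Step 35: x=[7.2372] v=[-0.6560]
Step 36: x=[7.2039] v=[-0.6654]
Step 37: x=[7.1702] v=[-0.6741]
Step 38: x=[7.1361] v=[-0.6820]
Step 39: x=[7.1016] v=[-0.6892]
Step 40: x=[7.0668] v=[-0.6957]
Step 41: x=[7.0317] v=[-0.7014]
Step 42: x=[6.9964] v=[-0.7064]
Step 43: x=[6.9609] v=[-0.7106]
Step 44: x=[6.9252] v=[-0.7141]
Step 45: x=[6.8894] v=[-0.7168]
Step 46: x=[6.8535] v=[-0.7187]
Step 47: x=[6.8175] v=[-0.7198]
Step 48: x=[6.7815] v=[-0.7202]
Step 49: x=[6.7455] v=[-0.7198]
Step 50: x=[6.7096] v=[-0.7186]
Step 51: x=[6.6738] v=[-0.7167]
Step 52: x=[6.6381] v=[-0.7140]
Step 53: x=[6.6026] v=[-0.7105]
Step 54: x=[6.5673] v=[-0.7063]
Step 55: x=[6.5322] v=[-0.7013]
Step 56: x=[6.4974] v=[-0.6956]
Step 57: x=[6.4629] v=[-0.6891]
Step 58: x=[6.4288] v=[-0.6819]
Step 59: x=[6.3951] v=[-0.6739]
Step 60: x=[6.3618] v=[-0.6652]
Step 61: x=[6.3290] v=[-0.6558]
Step 62: x=[6.2967] v=[-0.6457]
Step 63: x=[6.2650] v=[-0.6349]
Step 64: x=[6.2338] v=[-0.6234]
Step 65: x=[6.2032] v=[-0.6113]
Step 66: x=[6.1733] v=[-0.5985]
Step 67: x=[6.1440] v=[-0.5851]
Step 68: x=[6.1155] v=[-0.5710]
Step 69: x=[6.0877] v=[-0.5563]
Step 70: x=[6.0607] v=[-0.5410]
Step 71: x=[6.0344] v=[-0.5252]
v[0] did not become non-negative within 71 steps; using fallback time=3.5500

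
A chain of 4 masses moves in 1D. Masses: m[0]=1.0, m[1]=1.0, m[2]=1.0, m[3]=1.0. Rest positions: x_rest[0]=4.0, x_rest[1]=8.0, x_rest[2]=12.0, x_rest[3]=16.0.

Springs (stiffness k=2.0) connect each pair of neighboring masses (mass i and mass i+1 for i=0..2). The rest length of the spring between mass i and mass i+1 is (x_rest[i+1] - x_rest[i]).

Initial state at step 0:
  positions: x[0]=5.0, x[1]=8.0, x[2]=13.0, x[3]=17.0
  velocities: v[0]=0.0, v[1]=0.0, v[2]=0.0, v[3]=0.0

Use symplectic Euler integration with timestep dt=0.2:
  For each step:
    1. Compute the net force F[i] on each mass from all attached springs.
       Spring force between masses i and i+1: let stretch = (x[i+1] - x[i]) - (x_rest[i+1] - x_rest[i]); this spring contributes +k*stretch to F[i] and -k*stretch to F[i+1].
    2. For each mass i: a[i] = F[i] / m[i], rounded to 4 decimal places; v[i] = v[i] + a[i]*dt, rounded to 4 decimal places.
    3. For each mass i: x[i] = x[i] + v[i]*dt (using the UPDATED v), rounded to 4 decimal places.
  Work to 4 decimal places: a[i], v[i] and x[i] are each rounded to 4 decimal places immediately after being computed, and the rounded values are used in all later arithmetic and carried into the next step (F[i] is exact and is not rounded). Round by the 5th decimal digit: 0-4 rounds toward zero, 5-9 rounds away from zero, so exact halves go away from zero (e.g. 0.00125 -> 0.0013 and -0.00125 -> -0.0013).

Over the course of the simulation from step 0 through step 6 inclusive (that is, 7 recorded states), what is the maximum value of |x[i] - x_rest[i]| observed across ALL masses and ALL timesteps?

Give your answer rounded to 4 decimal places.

Step 0: x=[5.0000 8.0000 13.0000 17.0000] v=[0.0000 0.0000 0.0000 0.0000]
Step 1: x=[4.9200 8.1600 12.9200 17.0000] v=[-0.4000 0.8000 -0.4000 0.0000]
Step 2: x=[4.7792 8.4416 12.7856 16.9936] v=[-0.7040 1.4080 -0.6720 -0.0320]
Step 3: x=[4.6114 8.7777 12.6403 16.9706] v=[-0.8390 1.6806 -0.7264 -0.1152]
Step 4: x=[4.4569 9.0895 12.5324 16.9211] v=[-0.7725 1.5591 -0.5393 -0.2473]
Step 5: x=[4.3530 9.3061 12.5002 16.8405] v=[-0.5195 1.0832 -0.1610 -0.4028]
Step 6: x=[4.3253 9.3820 12.5597 16.7327] v=[-0.1383 0.3796 0.2975 -0.5389]
Max displacement = 1.3820

Answer: 1.3820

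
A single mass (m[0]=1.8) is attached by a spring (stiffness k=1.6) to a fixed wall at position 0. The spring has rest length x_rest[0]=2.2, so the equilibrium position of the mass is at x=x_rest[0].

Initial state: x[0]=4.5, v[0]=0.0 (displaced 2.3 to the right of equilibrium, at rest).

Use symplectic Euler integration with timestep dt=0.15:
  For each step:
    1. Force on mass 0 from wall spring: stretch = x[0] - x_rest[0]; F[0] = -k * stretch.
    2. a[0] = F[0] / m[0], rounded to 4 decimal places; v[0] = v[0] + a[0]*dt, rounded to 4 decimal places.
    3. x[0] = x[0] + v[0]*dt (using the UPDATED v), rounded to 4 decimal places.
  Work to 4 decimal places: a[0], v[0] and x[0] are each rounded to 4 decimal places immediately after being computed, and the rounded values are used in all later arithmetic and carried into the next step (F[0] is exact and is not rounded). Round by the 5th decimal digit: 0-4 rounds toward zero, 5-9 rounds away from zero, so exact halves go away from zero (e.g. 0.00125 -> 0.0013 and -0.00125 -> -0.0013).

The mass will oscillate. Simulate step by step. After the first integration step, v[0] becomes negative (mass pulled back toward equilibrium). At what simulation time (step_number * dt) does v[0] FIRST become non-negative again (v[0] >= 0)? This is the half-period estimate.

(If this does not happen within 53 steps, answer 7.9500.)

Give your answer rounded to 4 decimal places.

Answer: 3.4500

Derivation:
Step 0: x=[4.5000] v=[0.0000]
Step 1: x=[4.4540] v=[-0.3067]
Step 2: x=[4.3629] v=[-0.6072]
Step 3: x=[4.2286] v=[-0.8956]
Step 4: x=[4.0537] v=[-1.1661]
Step 5: x=[3.8417] v=[-1.4133]
Step 6: x=[3.5969] v=[-1.6322]
Step 7: x=[3.3241] v=[-1.8185]
Step 8: x=[3.0288] v=[-1.9684]
Step 9: x=[2.7170] v=[-2.0789]
Step 10: x=[2.3948] v=[-2.1478]
Step 11: x=[2.0687] v=[-2.1738]
Step 12: x=[1.7453] v=[-2.1563]
Step 13: x=[1.4309] v=[-2.0957]
Step 14: x=[1.1319] v=[-1.9932]
Step 15: x=[0.8543] v=[-1.8508]
Step 16: x=[0.6036] v=[-1.6714]
Step 17: x=[0.3848] v=[-1.4586]
Step 18: x=[0.2023] v=[-1.2166]
Step 19: x=[0.0598] v=[-0.9502]
Step 20: x=[-0.0399] v=[-0.6648]
Step 21: x=[-0.0948] v=[-0.3662]
Step 22: x=[-0.1038] v=[-0.0602]
Step 23: x=[-0.0668] v=[0.2470]
First v>=0 after going negative at step 23, time=3.4500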